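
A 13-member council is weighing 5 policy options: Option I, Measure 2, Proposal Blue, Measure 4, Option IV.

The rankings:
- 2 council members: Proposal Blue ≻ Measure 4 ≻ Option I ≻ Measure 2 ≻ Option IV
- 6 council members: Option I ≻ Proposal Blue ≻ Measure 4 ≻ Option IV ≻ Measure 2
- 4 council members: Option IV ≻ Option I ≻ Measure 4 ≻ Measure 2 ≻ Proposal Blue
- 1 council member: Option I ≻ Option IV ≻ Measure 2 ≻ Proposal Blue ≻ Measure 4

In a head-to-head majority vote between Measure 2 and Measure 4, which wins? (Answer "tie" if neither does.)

Measure 4

Ballots ranking Measure 2 above Measure 4: 1.
Ballots ranking Measure 4 above Measure 2: 13 − 1 = 12.
Measure 4 wins the head-to-head 12–1.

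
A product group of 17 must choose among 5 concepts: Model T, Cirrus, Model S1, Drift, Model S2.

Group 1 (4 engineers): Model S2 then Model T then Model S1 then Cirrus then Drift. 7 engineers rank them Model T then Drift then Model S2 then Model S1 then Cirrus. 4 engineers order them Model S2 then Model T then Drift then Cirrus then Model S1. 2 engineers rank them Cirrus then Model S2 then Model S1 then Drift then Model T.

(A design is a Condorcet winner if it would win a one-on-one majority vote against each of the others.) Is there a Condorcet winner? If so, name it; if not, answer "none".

Head-to-head results (17 engineers):
Model T vs Cirrus: 4+7+4 = 15 for Model T, 2 for Cirrus — Model T by 15–2.
Model T vs Model S1: 15 to 2, Model T.
Model T vs Drift: Model T preferred on 4+7+4 = 15 ballots; Model T wins 15–2.
Model T–Model S2: Model S2 10–7.
Cirrus vs Model S1: 4+2 = 6 for Cirrus, 11 for Model S1 — Model S1 by 11–6.
Cirrus vs Drift: Drift, 11–6.
Cirrus vs Model S2: Model S2 wins 15–2.
Model S1 vs Drift: Drift, 11–6.
Model S1 vs Model S2: Model S2, 17–0.
Drift–Model S2: Model S2 10–7.
Model S2 defeats every rival head-to-head and is the Condorcet winner.

Model S2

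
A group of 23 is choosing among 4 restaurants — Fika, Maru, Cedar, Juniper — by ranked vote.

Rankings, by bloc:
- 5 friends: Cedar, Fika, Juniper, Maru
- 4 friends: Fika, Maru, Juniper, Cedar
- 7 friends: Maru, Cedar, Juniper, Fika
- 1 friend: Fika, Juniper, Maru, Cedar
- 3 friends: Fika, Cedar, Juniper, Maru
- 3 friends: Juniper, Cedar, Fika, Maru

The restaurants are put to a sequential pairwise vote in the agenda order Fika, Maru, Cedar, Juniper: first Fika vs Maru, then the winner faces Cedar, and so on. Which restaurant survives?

Cedar

Round 1: Fika vs Maru — 16–7, Fika advances.
Round 2: Fika vs Cedar — 8–15, Cedar advances.
Round 3: Cedar vs Juniper — 15–8, Cedar advances.
Cedar survives the agenda.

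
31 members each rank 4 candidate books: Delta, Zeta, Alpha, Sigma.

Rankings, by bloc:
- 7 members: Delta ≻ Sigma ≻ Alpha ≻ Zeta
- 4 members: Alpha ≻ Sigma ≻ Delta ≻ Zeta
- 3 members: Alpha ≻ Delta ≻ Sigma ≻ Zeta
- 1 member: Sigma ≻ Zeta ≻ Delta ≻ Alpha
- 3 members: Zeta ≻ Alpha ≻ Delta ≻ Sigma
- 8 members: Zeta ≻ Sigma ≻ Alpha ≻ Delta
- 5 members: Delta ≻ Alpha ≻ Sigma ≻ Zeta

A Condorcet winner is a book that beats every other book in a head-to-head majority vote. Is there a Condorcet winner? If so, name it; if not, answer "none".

Head-to-head results (31 members):
Delta–Zeta: Delta 19–12.
Delta vs Alpha: Alpha, 18–13.
Delta vs Sigma: Delta wins 18–13.
Zeta–Alpha: Alpha 19–12.
Zeta vs Sigma: Sigma wins 20–11.
Alpha vs Sigma: 15 to 16, Sigma.
Every book loses at least once (Delta loses to Alpha; Zeta loses to Delta; Alpha loses to Sigma; Sigma loses to Delta). The majority relation contains the cycle Delta > Sigma > Alpha > Delta, so there is no Condorcet winner.

none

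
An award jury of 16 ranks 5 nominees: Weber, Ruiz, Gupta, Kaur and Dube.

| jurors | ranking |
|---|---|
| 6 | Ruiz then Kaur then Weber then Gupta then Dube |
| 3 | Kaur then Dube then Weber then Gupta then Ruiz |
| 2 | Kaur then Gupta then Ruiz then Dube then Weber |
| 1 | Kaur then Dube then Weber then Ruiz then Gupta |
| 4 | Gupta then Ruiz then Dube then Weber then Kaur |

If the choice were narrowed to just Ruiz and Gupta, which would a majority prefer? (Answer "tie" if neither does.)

Ballots ranking Ruiz above Gupta: 6 + 1 = 7.
Ballots ranking Gupta above Ruiz: 16 − 7 = 9.
Gupta wins the head-to-head 9–7.

Gupta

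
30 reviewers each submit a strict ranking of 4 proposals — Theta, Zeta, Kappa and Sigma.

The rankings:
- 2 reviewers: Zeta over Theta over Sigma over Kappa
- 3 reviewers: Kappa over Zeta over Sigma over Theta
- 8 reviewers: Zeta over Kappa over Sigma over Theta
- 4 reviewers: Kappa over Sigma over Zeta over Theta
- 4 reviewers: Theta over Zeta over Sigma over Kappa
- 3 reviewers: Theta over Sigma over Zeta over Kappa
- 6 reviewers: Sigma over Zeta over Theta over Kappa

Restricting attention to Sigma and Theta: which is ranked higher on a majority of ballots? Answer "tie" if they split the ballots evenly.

Sigma

Ballots ranking Sigma above Theta: 3 + 8 + 4 + 6 = 21.
Ballots ranking Theta above Sigma: 30 − 21 = 9.
Sigma wins the head-to-head 21–9.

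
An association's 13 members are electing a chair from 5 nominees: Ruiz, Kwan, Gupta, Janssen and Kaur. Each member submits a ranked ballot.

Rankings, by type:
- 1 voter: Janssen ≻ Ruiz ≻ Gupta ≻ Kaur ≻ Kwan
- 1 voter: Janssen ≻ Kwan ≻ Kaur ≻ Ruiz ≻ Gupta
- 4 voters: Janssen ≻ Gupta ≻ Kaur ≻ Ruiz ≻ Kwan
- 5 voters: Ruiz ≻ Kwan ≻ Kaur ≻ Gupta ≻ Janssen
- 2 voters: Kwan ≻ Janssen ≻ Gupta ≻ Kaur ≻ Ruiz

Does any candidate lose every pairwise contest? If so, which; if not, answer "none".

Head-to-head results (13 voters):
Ruiz–Kwan: Ruiz 10–3.
Ruiz vs Gupta: Ruiz preferred on 1+1+5 = 7 ballots; Ruiz wins 7–6.
Ruiz–Janssen: Janssen 8–5.
Ruiz vs Kaur: Kaur wins 7–6.
Kwan vs Gupta: Kwan is ranked higher on 1+5+2 = 8 ballots, Gupta on 5. Kwan wins 8–5.
Kwan vs Janssen: Kwan is ranked higher on 5+2 = 7 ballots, Janssen on 6. Kwan wins 7–6.
Kwan–Kaur: Kwan 8–5.
Gupta–Janssen: Janssen 8–5.
Gupta vs Kaur: 1+4+2 = 7 for Gupta, 6 for Kaur — Gupta by 7–6.
Janssen vs Kaur: 8 to 5, Janssen.
Every candidate wins at least one matchup (Ruiz beats Kwan; Kwan beats Gupta; Gupta beats Kaur; Janssen beats Ruiz; Kaur beats Ruiz), so there is no Condorcet loser.

none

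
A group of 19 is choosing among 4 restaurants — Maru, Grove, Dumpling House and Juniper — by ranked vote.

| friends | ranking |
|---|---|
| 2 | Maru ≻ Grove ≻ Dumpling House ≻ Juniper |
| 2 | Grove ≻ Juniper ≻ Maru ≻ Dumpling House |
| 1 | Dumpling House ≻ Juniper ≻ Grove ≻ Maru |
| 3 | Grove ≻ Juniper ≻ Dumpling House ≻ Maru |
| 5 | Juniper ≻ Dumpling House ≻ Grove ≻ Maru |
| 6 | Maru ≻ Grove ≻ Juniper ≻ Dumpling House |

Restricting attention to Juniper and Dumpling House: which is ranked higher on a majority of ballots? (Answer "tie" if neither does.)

Juniper

Ballots ranking Juniper above Dumpling House: 2 + 3 + 5 + 6 = 16.
Ballots ranking Dumpling House above Juniper: 19 − 16 = 3.
Juniper wins the head-to-head 16–3.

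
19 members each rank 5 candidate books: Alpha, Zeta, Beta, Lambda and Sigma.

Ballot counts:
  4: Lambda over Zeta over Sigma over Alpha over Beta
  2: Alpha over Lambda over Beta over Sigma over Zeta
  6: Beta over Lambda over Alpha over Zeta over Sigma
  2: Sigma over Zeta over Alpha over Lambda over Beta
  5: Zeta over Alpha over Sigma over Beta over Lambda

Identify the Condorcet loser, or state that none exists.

Head-to-head results (19 members):
Alpha vs Zeta: Zeta, 11–8.
Alpha vs Beta: Alpha, 13–6.
Alpha vs Lambda: Lambda wins 10–9.
Alpha vs Sigma: Alpha preferred on 2+6+5 = 13 ballots; Alpha wins 13–6.
Zeta vs Beta: Zeta, 11–8.
Zeta vs Lambda: 2+5 = 7 for Zeta, 12 for Lambda — Lambda by 12–7.
Zeta vs Sigma: Zeta wins 15–4.
Beta vs Lambda: 11 to 8, Beta.
Beta–Sigma: Sigma 11–8.
Lambda–Sigma: Lambda 12–7.
Each book has at least one pairwise win (Alpha beats Beta; Zeta beats Alpha; Beta beats Lambda; Lambda beats Alpha; Sigma beats Beta) — no Condorcet loser.

none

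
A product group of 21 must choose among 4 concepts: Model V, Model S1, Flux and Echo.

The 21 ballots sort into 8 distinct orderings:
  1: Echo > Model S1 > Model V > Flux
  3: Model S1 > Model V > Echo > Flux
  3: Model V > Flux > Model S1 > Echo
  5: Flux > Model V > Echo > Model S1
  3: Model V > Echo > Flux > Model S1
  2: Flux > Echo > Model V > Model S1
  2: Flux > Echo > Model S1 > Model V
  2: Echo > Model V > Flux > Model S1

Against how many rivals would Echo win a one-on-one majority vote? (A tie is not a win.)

Echo against each rival (21 engineers):
Echo–Model V: Model V 14–7.
Echo vs Model S1: 1+5+3+2+2+2 = 15 for Echo, 6 for Model S1 — Echo by 15–6.
Echo–Flux: Flux 12–9.
Echo beats Model S1; loses to Model V, Flux — 1 pairwise win.

1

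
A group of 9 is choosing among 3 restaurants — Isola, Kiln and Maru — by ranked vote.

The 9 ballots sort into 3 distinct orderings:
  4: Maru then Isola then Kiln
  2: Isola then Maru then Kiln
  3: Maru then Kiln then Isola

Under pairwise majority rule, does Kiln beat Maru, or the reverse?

No ballot ranks Kiln above Maru: 0.
Ballots ranking Maru above Kiln: 9 − 0 = 9.
Maru wins the head-to-head 9–0.

Maru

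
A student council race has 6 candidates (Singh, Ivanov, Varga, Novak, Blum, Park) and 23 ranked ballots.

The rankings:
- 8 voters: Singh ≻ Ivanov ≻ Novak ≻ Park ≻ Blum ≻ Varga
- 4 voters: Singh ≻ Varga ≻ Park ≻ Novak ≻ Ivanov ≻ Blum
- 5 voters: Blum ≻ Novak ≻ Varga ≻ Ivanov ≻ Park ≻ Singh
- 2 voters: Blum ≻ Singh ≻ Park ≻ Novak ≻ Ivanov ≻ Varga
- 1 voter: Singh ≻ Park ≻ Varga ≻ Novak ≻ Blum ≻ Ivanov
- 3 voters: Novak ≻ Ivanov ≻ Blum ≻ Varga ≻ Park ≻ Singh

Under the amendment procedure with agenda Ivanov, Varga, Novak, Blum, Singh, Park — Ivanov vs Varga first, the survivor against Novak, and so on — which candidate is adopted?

Singh

Round 1: Ivanov vs Varga — 13–10, Ivanov advances.
Round 2: Ivanov vs Novak — 8–15, Novak advances.
Round 3: Novak vs Blum — 16–7, Novak advances.
Round 4: Novak vs Singh — 8–15, Singh advances.
Round 5: Singh vs Park — 15–8, Singh advances.
The agenda winner is Singh.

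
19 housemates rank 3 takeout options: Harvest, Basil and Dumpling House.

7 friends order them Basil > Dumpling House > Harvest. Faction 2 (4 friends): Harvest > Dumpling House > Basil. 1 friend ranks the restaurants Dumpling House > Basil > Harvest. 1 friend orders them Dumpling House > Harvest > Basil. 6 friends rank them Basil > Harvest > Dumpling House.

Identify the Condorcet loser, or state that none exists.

Dumpling House

Pairwise majorities:
Harvest vs Basil: Harvest preferred on 4+1 = 5 ballots; Basil wins 14–5.
Harvest vs Dumpling House: Harvest is ranked higher on 4+6 = 10 ballots, Dumpling House on 9. Harvest wins 10–9.
Basil vs Dumpling House: Basil is ranked higher on 7+6 = 13 ballots, Dumpling House on 6. Basil wins 13–6.
Only Dumpling House has no wins; Dumpling House is the Condorcet loser.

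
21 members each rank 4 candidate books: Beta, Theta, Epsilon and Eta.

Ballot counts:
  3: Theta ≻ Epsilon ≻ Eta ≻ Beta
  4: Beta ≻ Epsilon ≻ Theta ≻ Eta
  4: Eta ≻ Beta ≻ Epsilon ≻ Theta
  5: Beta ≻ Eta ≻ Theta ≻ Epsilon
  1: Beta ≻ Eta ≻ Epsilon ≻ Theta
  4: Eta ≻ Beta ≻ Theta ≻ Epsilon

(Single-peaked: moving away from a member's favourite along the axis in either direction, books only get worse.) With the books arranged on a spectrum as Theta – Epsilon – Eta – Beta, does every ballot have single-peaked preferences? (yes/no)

Axis positions: Theta=1, Epsilon=2, Eta=3, Beta=4.
Faction 1 (peak Theta at position 1): ranking walks positions 1-2-3-4, expanding outward from the peak — single-peaked.
Faction 2: ranking walks positions 4-2-1-3; Epsilon is ranked above Eta even though Eta lies between Epsilon and the peak Beta on the axis — preferences dip and rise again. Not single-peaked.
Faction 3 (peak Eta at position 3): ranking walks positions 3-4-2-1, expanding outward from the peak — single-peaked.
Faction 4: ranking walks positions 4-3-1-2; Theta is ranked above Epsilon even though Epsilon lies between Theta and the peak Beta on the axis — preferences dip and rise again. Not single-peaked.
Faction 5 (peak Beta at position 4): ranking walks positions 4-3-2-1, expanding outward from the peak — single-peaked.
Faction 6: ranking walks positions 3-4-1-2; Theta is ranked above Epsilon even though Epsilon lies between Theta and the peak Eta on the axis — preferences dip and rise again. Not single-peaked.
Faction 2 violates single-peakedness, so the profile is not single-peaked on this axis.

no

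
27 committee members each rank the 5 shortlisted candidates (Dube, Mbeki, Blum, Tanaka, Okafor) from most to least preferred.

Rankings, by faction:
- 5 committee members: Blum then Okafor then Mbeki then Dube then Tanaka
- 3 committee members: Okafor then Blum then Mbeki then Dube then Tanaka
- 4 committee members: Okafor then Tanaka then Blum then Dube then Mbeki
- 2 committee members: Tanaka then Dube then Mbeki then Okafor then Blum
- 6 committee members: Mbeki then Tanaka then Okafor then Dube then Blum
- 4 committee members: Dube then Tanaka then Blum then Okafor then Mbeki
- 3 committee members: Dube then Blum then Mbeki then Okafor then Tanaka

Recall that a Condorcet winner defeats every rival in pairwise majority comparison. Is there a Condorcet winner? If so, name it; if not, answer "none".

Okafor

Check each pair by majority over 27 ballots:
Dube vs Mbeki: Dube preferred on 4+2+4+3 = 13 ballots; Mbeki wins 14–13.
Dube vs Blum: 15 to 12, Dube.
Dube vs Tanaka: Dube is ranked higher on 5+3+4+3 = 15 ballots, Tanaka on 12. Dube wins 15–12.
Dube vs Okafor: 9 to 18, Okafor.
Mbeki vs Blum: 8 to 19, Blum.
Mbeki vs Tanaka: 17 to 10, Mbeki.
Mbeki vs Okafor: Mbeki is ranked higher on 2+6+3 = 11 ballots, Okafor on 16. Okafor wins 16–11.
Blum vs Tanaka: Blum is ranked higher on 5+3+3 = 11 ballots, Tanaka on 16. Tanaka wins 16–11.
Blum vs Okafor: Blum preferred on 5+4+3 = 12 ballots; Okafor wins 15–12.
Tanaka vs Okafor: Tanaka preferred on 2+6+4 = 12 ballots; Okafor wins 15–12.
Okafor defeats every rival head-to-head and is the Condorcet winner.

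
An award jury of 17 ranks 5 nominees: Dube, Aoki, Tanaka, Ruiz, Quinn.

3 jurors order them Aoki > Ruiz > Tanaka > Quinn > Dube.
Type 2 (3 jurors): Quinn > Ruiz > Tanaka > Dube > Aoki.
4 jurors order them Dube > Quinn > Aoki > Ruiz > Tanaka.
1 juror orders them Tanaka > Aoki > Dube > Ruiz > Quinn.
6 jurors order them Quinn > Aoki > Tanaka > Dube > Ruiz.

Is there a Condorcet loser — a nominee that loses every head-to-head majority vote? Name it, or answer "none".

none

Pairwise majorities:
Dube vs Aoki: Aoki wins 10–7.
Dube vs Tanaka: Dube is ranked higher on 4 ballots, Tanaka on 13. Tanaka wins 13–4.
Dube vs Ruiz: Dube wins 11–6.
Dube vs Quinn: Quinn, 12–5.
Aoki vs Tanaka: Aoki wins 13–4.
Aoki vs Ruiz: Aoki wins 14–3.
Aoki vs Quinn: 4 to 13, Quinn.
Tanaka vs Ruiz: Tanaka preferred on 1+6 = 7 ballots; Ruiz wins 10–7.
Tanaka vs Quinn: 4 to 13, Quinn.
Ruiz vs Quinn: 3+1 = 4 for Ruiz, 13 for Quinn — Quinn by 13–4.
Every nominee wins at least one matchup (Dube beats Ruiz; Aoki beats Dube; Tanaka beats Dube; Ruiz beats Tanaka; Quinn beats Dube), so there is no Condorcet loser.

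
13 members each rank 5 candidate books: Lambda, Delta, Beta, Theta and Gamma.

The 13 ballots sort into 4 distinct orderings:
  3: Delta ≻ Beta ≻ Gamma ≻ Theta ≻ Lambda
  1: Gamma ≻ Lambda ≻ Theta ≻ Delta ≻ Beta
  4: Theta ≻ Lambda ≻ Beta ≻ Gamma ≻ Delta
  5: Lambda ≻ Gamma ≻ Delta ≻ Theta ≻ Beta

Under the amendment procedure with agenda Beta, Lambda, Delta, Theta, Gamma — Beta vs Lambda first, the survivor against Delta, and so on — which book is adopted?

Gamma

Round 1: Beta vs Lambda — 3–10, Lambda advances.
Round 2: Lambda vs Delta — 10–3, Lambda advances.
Round 3: Lambda vs Theta — 6–7, Theta advances.
Round 4: Theta vs Gamma — 4–9, Gamma advances.
Gamma survives the agenda.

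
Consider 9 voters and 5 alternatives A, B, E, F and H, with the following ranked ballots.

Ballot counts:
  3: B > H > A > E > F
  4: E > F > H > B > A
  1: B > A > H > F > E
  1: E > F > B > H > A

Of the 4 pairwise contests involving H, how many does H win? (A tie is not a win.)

H against each rival (9 voters):
H vs A: H preferred on 3+4+1 = 8 ballots; H wins 8–1.
H vs B: 4 for H, 5 for B — B by 5–4.
H vs E: E wins 5–4.
H vs F: F, 5–4.
H beats A; loses to B, E, F — 1 pairwise win.

1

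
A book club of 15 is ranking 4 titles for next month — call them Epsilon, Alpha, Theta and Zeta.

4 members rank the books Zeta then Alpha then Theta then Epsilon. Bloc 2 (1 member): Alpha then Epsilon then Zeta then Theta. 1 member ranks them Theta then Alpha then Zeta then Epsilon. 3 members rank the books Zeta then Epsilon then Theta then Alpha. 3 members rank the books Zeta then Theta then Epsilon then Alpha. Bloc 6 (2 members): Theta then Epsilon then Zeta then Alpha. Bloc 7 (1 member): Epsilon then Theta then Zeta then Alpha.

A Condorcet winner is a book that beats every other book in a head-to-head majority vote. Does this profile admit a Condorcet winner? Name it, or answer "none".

Pairwise majorities:
Epsilon vs Alpha: Epsilon preferred on 3+3+2+1 = 9 ballots; Epsilon wins 9–6.
Epsilon vs Theta: Theta wins 10–5.
Epsilon–Zeta: Zeta 11–4.
Alpha vs Theta: Theta wins 10–5.
Alpha vs Zeta: Alpha preferred on 1+1 = 2 ballots; Zeta wins 13–2.
Theta vs Zeta: Theta is ranked higher on 1+2+1 = 4 ballots, Zeta on 11. Zeta wins 11–4.
Only Zeta has no losses; Zeta is the Condorcet winner.

Zeta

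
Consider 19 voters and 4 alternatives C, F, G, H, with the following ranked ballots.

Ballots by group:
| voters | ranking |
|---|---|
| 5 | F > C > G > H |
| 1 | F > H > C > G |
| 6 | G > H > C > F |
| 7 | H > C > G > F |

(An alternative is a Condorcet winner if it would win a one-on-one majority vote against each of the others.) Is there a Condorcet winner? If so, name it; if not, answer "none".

Check each pair by majority over 19 ballots:
C vs F: C preferred on 6+7 = 13 ballots; C wins 13–6.
C vs G: C preferred on 5+1+7 = 13 ballots; C wins 13–6.
C vs H: 5 to 14, H.
F vs G: 6 to 13, G.
F vs H: F preferred on 5+1 = 6 ballots; H wins 13–6.
G vs H: G preferred on 5+6 = 11 ballots; G wins 11–8.
Every alternative loses at least once (C loses to H; F loses to C; G loses to C; H loses to G). The majority relation contains the cycle C → G → H → C, so there is no Condorcet winner.

none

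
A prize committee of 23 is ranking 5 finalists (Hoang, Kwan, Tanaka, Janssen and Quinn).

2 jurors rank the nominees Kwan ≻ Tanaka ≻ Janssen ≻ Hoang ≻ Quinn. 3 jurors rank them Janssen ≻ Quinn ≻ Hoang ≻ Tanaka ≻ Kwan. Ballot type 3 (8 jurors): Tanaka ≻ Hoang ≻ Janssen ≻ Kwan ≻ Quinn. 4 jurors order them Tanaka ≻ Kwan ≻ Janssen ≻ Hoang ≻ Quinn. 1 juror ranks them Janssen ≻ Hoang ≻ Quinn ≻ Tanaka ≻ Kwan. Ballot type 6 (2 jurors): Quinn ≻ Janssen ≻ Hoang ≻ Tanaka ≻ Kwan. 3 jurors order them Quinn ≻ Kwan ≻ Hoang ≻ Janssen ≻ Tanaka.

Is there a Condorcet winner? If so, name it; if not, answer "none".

Head-to-head results (23 jurors):
Hoang vs Kwan: Hoang wins 14–9.
Hoang vs Tanaka: Tanaka, 14–9.
Hoang vs Janssen: Janssen wins 12–11.
Hoang vs Quinn: Hoang, 15–8.
Kwan–Tanaka: Tanaka 18–5.
Kwan–Janssen: Janssen 14–9.
Kwan–Quinn: Kwan 14–9.
Tanaka–Janssen: Tanaka 14–9.
Tanaka vs Quinn: Tanaka wins 14–9.
Janssen vs Quinn: Janssen, 18–5.
Only Tanaka has no losses; Tanaka is the Condorcet winner.

Tanaka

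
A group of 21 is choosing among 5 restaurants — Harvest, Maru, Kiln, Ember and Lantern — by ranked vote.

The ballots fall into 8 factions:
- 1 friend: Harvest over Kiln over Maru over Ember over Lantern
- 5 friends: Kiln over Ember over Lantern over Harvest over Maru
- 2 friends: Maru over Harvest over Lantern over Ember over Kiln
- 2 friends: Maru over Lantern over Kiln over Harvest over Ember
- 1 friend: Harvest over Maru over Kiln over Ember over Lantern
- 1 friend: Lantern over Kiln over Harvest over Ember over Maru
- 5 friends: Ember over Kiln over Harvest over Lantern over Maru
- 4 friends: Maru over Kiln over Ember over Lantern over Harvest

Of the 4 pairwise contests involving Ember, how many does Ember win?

Ember against each rival (21 friends):
Ember vs Harvest: Ember is ranked higher on 5+5+4 = 14 ballots, Harvest on 7. Ember wins 14–7.
Ember vs Maru: Ember wins 11–10.
Ember vs Kiln: Kiln wins 14–7.
Ember vs Lantern: 16 to 5, Ember.
Ember beats Harvest, Maru, Lantern; loses to Kiln — 3 pairwise wins.

3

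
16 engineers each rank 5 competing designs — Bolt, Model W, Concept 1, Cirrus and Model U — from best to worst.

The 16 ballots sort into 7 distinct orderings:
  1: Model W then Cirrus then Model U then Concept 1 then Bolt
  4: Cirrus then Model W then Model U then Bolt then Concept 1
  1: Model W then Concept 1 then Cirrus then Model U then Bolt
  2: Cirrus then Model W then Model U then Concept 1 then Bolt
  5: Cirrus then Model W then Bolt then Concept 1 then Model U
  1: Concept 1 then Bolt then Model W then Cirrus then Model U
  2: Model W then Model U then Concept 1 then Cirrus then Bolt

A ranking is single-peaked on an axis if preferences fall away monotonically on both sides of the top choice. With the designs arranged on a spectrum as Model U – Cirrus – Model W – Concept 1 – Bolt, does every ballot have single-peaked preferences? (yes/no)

Axis positions: Model U=1, Cirrus=2, Model W=3, Concept 1=4, Bolt=5.
Faction 1 (peak Model W at position 3): ranking walks positions 3-2-1-4-5, expanding outward from the peak — single-peaked.
Faction 2: ranking walks positions 2-3-1-5-4; Bolt is ranked above Concept 1 even though Concept 1 lies between Bolt and the peak Cirrus on the axis — preferences dip and rise again. Not single-peaked.
Faction 3 (peak Model W at position 3): ranking walks positions 3-4-2-1-5, expanding outward from the peak — single-peaked.
Faction 4 (peak Cirrus at position 2): ranking walks positions 2-3-1-4-5, expanding outward from the peak — single-peaked.
Faction 5: ranking walks positions 2-3-5-4-1; Bolt is ranked above Concept 1 even though Concept 1 lies between Bolt and the peak Cirrus on the axis — preferences dip and rise again. Not single-peaked.
Faction 6 (peak Concept 1 at position 4): ranking walks positions 4-5-3-2-1, expanding outward from the peak — single-peaked.
Faction 7: ranking walks positions 3-1-4-2-5; Model U is ranked above Cirrus even though Cirrus lies between Model U and the peak Model W on the axis — preferences dip and rise again. Not single-peaked.
Faction 2 violates single-peakedness, so the profile is not single-peaked on this axis.

no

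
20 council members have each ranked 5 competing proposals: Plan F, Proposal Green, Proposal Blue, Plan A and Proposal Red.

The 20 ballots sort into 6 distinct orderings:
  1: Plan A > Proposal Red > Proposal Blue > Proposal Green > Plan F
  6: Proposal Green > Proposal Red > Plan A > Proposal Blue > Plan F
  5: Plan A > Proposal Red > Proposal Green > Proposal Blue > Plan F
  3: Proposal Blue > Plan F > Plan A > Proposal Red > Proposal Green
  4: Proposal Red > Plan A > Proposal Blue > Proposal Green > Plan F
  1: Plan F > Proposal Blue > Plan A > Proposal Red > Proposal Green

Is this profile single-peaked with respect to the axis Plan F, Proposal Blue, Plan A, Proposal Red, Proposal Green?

Axis positions: Plan F=1, Proposal Blue=2, Plan A=3, Proposal Red=4, Proposal Green=5.
Group 1 (peak Plan A at position 3): ranking walks positions 3-4-2-5-1, expanding outward from the peak — single-peaked.
Group 2 (peak Proposal Green at position 5): ranking walks positions 5-4-3-2-1, expanding outward from the peak — single-peaked.
Group 3 (peak Plan A at position 3): ranking walks positions 3-4-5-2-1, expanding outward from the peak — single-peaked.
Group 4 (peak Proposal Blue at position 2): ranking walks positions 2-1-3-4-5, expanding outward from the peak — single-peaked.
Group 5 (peak Proposal Red at position 4): ranking walks positions 4-3-2-5-1, expanding outward from the peak — single-peaked.
Group 6 (peak Plan F at position 1): ranking walks positions 1-2-3-4-5, expanding outward from the peak — single-peaked.
Every ranking is single-peaked on this axis.

yes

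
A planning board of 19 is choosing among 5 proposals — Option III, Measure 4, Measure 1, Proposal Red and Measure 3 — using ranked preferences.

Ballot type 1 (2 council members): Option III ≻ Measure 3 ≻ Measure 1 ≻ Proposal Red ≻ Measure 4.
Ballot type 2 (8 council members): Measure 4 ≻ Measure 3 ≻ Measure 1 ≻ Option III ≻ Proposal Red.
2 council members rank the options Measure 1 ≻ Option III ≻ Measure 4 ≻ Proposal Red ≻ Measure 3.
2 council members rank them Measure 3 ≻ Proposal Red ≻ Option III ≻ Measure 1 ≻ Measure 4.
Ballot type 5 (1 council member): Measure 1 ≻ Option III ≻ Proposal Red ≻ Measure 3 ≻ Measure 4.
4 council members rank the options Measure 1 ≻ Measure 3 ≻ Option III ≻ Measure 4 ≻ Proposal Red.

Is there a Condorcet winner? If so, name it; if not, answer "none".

none

Check each pair by majority over 19 ballots:
Option III vs Measure 4: Option III preferred on 2+2+2+1+4 = 11 ballots; Option III wins 11–8.
Option III–Measure 1: Measure 1 15–4.
Option III vs Proposal Red: Option III, 17–2.
Option III vs Measure 3: 2+2+1 = 5 for Option III, 14 for Measure 3 — Measure 3 by 14–5.
Measure 4 vs Measure 1: 8 to 11, Measure 1.
Measure 4 vs Proposal Red: Measure 4 wins 14–5.
Measure 4 vs Measure 3: Measure 4 wins 10–9.
Measure 1 vs Proposal Red: Measure 1 is ranked higher on 2+8+2+1+4 = 17 ballots, Proposal Red on 2. Measure 1 wins 17–2.
Measure 1 vs Measure 3: Measure 3 wins 12–7.
Proposal Red vs Measure 3: Measure 3, 16–3.
No option is unbeaten: Option III loses to Measure 1; Measure 4 loses to Option III; Measure 1 loses to Measure 3; Proposal Red loses to Option III; Measure 3 loses to Measure 4. In particular Option III > Measure 4 > Measure 3 > Option III is a majority cycle — no Condorcet winner exists.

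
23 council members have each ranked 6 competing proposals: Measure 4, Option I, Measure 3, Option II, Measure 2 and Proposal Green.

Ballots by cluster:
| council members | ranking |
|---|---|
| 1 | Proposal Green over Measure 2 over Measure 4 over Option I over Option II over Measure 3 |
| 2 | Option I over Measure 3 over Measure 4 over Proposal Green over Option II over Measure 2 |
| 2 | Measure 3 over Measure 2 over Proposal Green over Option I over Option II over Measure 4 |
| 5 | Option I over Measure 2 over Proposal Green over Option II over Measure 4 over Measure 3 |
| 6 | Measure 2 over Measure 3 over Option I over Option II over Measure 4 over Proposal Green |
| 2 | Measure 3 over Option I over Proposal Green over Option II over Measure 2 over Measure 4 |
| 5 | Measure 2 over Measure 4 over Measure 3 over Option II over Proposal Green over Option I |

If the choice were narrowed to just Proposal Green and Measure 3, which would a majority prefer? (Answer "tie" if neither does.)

Ballots ranking Proposal Green above Measure 3: 1 + 5 = 6.
Ballots ranking Measure 3 above Proposal Green: 23 − 6 = 17.
Measure 3 wins the head-to-head 17–6.

Measure 3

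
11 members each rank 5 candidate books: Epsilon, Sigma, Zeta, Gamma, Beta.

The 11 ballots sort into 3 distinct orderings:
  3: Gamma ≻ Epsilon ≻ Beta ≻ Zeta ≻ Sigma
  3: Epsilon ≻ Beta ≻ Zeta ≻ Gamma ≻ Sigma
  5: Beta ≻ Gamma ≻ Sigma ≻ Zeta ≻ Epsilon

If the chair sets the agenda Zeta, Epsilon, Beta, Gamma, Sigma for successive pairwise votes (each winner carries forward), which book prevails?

Round 1: Zeta vs Epsilon — 5–6, Epsilon advances.
Round 2: Epsilon vs Beta — 6–5, Epsilon advances.
Round 3: Epsilon vs Gamma — 3–8, Gamma advances.
Round 4: Gamma vs Sigma — 11–0, Gamma advances.
The agenda winner is Gamma.

Gamma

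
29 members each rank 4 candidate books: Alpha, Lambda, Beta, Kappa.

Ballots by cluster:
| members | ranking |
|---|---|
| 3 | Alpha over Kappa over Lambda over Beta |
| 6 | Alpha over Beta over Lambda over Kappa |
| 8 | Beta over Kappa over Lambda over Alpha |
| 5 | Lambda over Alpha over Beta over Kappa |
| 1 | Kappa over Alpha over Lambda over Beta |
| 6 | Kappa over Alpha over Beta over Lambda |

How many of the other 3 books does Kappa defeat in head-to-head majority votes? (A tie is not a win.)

Kappa against each rival (29 members):
Kappa vs Alpha: Kappa is ranked higher on 8+1+6 = 15 ballots, Alpha on 14. Kappa wins 15–14.
Kappa vs Lambda: Kappa preferred on 3+8+1+6 = 18 ballots; Kappa wins 18–11.
Kappa vs Beta: Kappa is ranked higher on 3+1+6 = 10 ballots, Beta on 19. Beta wins 19–10.
Kappa beats Alpha, Lambda; loses to Beta — 2 pairwise wins.

2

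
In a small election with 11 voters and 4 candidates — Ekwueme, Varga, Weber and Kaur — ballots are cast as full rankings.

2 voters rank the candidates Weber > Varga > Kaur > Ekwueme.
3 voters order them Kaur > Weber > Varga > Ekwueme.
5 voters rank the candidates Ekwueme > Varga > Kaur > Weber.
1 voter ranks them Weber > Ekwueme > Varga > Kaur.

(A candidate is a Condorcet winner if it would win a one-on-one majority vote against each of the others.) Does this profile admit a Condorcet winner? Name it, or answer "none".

Pairwise majorities:
Ekwueme vs Varga: Ekwueme wins 6–5.
Ekwueme–Weber: Weber 6–5.
Ekwueme vs Kaur: Ekwueme, 6–5.
Varga–Weber: Weber 6–5.
Varga–Kaur: Varga 8–3.
Weber vs Kaur: Kaur, 8–3.
No candidate is unbeaten: Ekwueme loses to Weber; Varga loses to Ekwueme; Weber loses to Kaur; Kaur loses to Ekwueme. In particular Ekwueme > Kaur > Weber > Ekwueme is a majority cycle — no Condorcet winner exists.

none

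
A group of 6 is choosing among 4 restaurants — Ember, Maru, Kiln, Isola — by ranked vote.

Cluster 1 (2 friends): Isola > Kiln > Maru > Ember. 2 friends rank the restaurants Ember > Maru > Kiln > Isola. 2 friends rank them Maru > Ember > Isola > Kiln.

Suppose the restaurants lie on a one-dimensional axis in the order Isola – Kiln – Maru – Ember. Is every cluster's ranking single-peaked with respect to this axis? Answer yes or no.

no

Axis positions: Isola=1, Kiln=2, Maru=3, Ember=4.
Cluster 1 (peak Isola at position 1): ranking walks positions 1-2-3-4, expanding outward from the peak — single-peaked.
Cluster 2 (peak Ember at position 4): ranking walks positions 4-3-2-1, expanding outward from the peak — single-peaked.
Cluster 3: ranking walks positions 3-4-1-2; Isola is ranked above Kiln even though Kiln lies between Isola and the peak Maru on the axis — preferences dip and rise again. Not single-peaked.
Cluster 3 violates single-peakedness, so the profile is not single-peaked on this axis.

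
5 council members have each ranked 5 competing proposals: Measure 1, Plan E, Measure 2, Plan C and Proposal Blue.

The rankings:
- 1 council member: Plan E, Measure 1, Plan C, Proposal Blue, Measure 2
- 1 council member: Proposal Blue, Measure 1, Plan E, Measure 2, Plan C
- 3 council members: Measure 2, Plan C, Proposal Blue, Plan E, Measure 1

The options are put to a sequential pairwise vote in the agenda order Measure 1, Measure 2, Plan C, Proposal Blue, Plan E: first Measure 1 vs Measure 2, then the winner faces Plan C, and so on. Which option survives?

Measure 2

Round 1: Measure 1 vs Measure 2 — 2–3, Measure 2 advances.
Round 2: Measure 2 vs Plan C — 4–1, Measure 2 advances.
Round 3: Measure 2 vs Proposal Blue — 3–2, Measure 2 advances.
Round 4: Measure 2 vs Plan E — 3–2, Measure 2 advances.
The agenda winner is Measure 2.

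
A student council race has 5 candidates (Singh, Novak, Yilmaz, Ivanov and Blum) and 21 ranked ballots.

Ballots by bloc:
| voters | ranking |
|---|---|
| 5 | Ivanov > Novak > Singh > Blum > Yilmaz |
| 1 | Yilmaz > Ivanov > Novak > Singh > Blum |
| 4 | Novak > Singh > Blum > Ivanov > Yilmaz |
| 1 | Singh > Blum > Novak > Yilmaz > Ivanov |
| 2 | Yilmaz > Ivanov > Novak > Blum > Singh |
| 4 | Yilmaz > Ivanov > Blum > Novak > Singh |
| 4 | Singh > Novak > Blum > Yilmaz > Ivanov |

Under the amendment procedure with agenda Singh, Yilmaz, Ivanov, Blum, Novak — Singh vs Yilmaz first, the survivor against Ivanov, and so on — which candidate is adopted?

Ivanov

Round 1: Singh vs Yilmaz — 14–7, Singh advances.
Round 2: Singh vs Ivanov — 9–12, Ivanov advances.
Round 3: Ivanov vs Blum — 12–9, Ivanov advances.
Round 4: Ivanov vs Novak — 12–9, Ivanov advances.
The agenda winner is Ivanov.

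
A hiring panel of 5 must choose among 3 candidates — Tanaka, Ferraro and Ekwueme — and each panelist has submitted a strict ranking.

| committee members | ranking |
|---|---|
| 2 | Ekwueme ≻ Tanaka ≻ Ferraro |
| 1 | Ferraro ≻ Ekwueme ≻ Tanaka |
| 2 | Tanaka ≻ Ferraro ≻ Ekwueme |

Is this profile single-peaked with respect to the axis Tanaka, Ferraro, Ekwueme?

Axis positions: Tanaka=1, Ferraro=2, Ekwueme=3.
Ballot type 1: ranking walks positions 3-1-2; Tanaka is ranked above Ferraro even though Ferraro lies between Tanaka and the peak Ekwueme on the axis — preferences dip and rise again. Not single-peaked.
Ballot type 2 (peak Ferraro at position 2): ranking walks positions 2-3-1, expanding outward from the peak — single-peaked.
Ballot type 3 (peak Tanaka at position 1): ranking walks positions 1-2-3, expanding outward from the peak — single-peaked.
Ballot type 1 violates single-peakedness, so the profile is not single-peaked on this axis.

no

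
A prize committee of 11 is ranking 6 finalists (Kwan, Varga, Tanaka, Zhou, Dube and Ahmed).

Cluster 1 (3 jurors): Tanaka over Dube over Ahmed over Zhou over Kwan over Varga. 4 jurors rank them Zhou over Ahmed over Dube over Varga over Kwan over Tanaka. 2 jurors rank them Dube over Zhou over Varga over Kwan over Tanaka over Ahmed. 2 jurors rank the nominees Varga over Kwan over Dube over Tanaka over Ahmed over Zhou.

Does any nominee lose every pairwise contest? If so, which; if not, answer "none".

none

Head-to-head results (11 jurors):
Kwan vs Varga: Varga, 8–3.
Kwan–Tanaka: Kwan 8–3.
Kwan–Zhou: Zhou 9–2.
Kwan vs Dube: 2 to 9, Dube.
Kwan vs Ahmed: Kwan is ranked higher on 2+2 = 4 ballots, Ahmed on 7. Ahmed wins 7–4.
Varga vs Tanaka: Varga, 8–3.
Varga–Zhou: Zhou 9–2.
Varga vs Dube: Dube wins 9–2.
Varga vs Ahmed: Ahmed, 7–4.
Tanaka vs Zhou: Zhou, 6–5.
Tanaka vs Dube: Dube, 8–3.
Tanaka vs Ahmed: Tanaka is ranked higher on 3+2+2 = 7 ballots, Ahmed on 4. Tanaka wins 7–4.
Zhou–Dube: Dube 7–4.
Zhou vs Ahmed: Zhou, 6–5.
Dube vs Ahmed: Dube, 7–4.
Every nominee wins at least one matchup (Kwan beats Tanaka; Varga beats Kwan; Tanaka beats Ahmed; Zhou beats Kwan; Dube beats Kwan; Ahmed beats Kwan), so there is no Condorcet loser.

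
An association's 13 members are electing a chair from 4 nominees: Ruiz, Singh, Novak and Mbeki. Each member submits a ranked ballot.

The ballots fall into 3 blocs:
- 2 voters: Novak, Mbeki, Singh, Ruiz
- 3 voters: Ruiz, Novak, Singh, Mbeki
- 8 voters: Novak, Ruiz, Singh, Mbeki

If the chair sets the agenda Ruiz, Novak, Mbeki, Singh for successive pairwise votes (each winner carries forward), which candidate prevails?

Novak

Round 1: Ruiz vs Novak — 3–10, Novak advances.
Round 2: Novak vs Mbeki — 13–0, Novak advances.
Round 3: Novak vs Singh — 13–0, Novak advances.
Novak survives the agenda.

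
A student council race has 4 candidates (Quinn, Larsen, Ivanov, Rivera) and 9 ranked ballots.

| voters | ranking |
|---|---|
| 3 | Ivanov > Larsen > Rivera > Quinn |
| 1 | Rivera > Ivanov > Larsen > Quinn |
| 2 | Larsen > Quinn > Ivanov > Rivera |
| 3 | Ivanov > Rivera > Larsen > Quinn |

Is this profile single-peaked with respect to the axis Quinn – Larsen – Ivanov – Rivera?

yes

Axis positions: Quinn=1, Larsen=2, Ivanov=3, Rivera=4.
Faction 1 (peak Ivanov at position 3): ranking walks positions 3-2-4-1, expanding outward from the peak — single-peaked.
Faction 2 (peak Rivera at position 4): ranking walks positions 4-3-2-1, expanding outward from the peak — single-peaked.
Faction 3 (peak Larsen at position 2): ranking walks positions 2-1-3-4, expanding outward from the peak — single-peaked.
Faction 4 (peak Ivanov at position 3): ranking walks positions 3-4-2-1, expanding outward from the peak — single-peaked.
Every ranking is single-peaked on this axis.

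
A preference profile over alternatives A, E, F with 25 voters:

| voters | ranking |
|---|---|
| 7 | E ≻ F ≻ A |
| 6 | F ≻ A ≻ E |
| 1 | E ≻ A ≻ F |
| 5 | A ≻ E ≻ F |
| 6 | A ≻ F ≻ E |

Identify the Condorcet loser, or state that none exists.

Pairwise majorities:
A vs E: 6+5+6 = 17 for A, 8 for E — A by 17–8.
A–F: F 13–12.
E vs F: E preferred on 7+1+5 = 13 ballots; E wins 13–12.
Every alternative wins at least one matchup (A beats E; E beats F; F beats A), so there is no Condorcet loser.

none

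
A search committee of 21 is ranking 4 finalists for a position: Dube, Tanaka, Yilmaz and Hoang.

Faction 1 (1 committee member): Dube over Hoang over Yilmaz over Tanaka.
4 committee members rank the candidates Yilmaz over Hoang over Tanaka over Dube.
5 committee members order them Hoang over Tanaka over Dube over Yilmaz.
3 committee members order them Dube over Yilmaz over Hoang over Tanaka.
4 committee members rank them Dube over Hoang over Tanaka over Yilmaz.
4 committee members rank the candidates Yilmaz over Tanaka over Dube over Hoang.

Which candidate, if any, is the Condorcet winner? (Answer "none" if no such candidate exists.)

Pairwise majorities:
Dube vs Tanaka: Tanaka wins 13–8.
Dube vs Yilmaz: Dube, 13–8.
Dube vs Hoang: Dube wins 12–9.
Tanaka–Yilmaz: Yilmaz 12–9.
Tanaka–Hoang: Hoang 17–4.
Yilmaz vs Hoang: Yilmaz wins 11–10.
No candidate is unbeaten: Dube loses to Tanaka; Tanaka loses to Yilmaz; Yilmaz loses to Dube; Hoang loses to Dube. In particular Dube beats Yilmaz beats Tanaka beats Dube is a majority cycle — no Condorcet winner exists.

none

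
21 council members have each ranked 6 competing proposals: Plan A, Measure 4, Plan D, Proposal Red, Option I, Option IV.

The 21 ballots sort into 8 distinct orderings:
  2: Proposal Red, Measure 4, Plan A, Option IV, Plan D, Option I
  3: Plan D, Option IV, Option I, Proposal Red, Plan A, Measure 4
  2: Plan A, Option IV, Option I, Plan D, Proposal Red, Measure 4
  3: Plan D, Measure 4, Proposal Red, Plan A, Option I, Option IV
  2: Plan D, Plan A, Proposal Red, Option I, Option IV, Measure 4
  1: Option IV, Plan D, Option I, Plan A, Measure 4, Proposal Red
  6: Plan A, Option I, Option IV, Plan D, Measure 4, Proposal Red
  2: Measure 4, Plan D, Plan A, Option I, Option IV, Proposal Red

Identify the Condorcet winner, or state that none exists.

none

Check each pair by majority over 21 ballots:
Plan A vs Measure 4: Plan A wins 14–7.
Plan A vs Plan D: Plan D wins 11–10.
Plan A vs Proposal Red: Plan A, 13–8.
Plan A vs Option I: Plan A, 17–4.
Plan A vs Option IV: Plan A, 17–4.
Measure 4–Plan D: Plan D 17–4.
Measure 4 vs Proposal Red: Measure 4, 12–9.
Measure 4 vs Option I: Option I, 14–7.
Measure 4 vs Option IV: Option IV wins 14–7.
Plan D–Proposal Red: Plan D 19–2.
Plan D vs Option I: Plan D wins 13–8.
Plan D–Option IV: Option IV 11–10.
Proposal Red vs Option I: Option I wins 14–7.
Proposal Red–Option IV: Option IV 14–7.
Option I–Option IV: Option I 13–8.
Each option drops at least one matchup (Plan A loses to Plan D; Measure 4 loses to Plan A; Plan D loses to Option IV; Proposal Red loses to Plan A; Option I loses to Plan A; Option IV loses to Plan A); the cycle Plan A → Option IV → Plan D → Plan A rules out a Condorcet winner.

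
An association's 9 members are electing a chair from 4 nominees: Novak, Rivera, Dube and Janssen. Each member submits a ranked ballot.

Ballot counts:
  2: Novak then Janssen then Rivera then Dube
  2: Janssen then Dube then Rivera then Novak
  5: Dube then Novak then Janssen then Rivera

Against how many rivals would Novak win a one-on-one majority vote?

2

Novak against each rival (9 voters):
Novak vs Rivera: Novak preferred on 2+5 = 7 ballots; Novak wins 7–2.
Novak vs Dube: Novak preferred on 2 ballots; Dube wins 7–2.
Novak vs Janssen: Novak preferred on 2+5 = 7 ballots; Novak wins 7–2.
Novak beats Rivera, Janssen; loses to Dube — 2 pairwise wins.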